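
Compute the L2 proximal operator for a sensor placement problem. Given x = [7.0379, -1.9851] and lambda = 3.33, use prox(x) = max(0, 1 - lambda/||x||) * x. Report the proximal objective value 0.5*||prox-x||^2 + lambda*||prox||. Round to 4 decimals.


Step 1: Compute ||x||.
||x|| = 7.3125
Step 2: Compute scaling factor.
scale = max(0, 1 - 3.33/7.3125) = 0.5446
Step 3: prox(x) = [3.8329, -1.0811]
||prox(x)|| = 3.9825
Step 4: Proximal objective.
0.5*||prox-x||^2 = 5.5445
lambda*||prox|| = 13.2617
Total = 18.8062


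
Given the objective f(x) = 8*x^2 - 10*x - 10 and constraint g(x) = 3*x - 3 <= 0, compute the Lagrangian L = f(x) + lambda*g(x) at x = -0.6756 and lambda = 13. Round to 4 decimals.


Step 1: Evaluate f(x).
f(-0.6756) = 8*(-0.6756)^2 - 10*(-0.6756) - 10 = 0.4075
Step 2: Evaluate g(x).
g(-0.6756) = 3*-0.6756 - 3 = -5.0268
Step 3: Compute Lagrangian.
L = 0.4075 + 13*-5.0268 = -64.9409


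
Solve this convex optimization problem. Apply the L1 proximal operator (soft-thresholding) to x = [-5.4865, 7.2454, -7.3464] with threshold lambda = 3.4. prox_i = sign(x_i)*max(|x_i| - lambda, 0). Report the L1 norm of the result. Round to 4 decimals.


Soft-thresholding with lambda = 3.4:
prox(-5.4865) = sign(-5.4865)*max(|-5.4865| - 3.4, 0) = -2.0865
prox(7.2454) = sign(7.2454)*max(|7.2454| - 3.4, 0) = 3.8454
prox(-7.3464) = sign(-7.3464)*max(|-7.3464| - 3.4, 0) = -3.9464
prox(x) = [-2.0865, 3.8454, -3.9464]
||prox(x)||_1 = 2.0865 + 3.8454 + 3.9464 = 9.8783


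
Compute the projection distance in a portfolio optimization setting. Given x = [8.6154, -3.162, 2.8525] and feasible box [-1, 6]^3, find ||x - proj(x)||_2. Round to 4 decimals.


Project each component onto [-1, 6].
clip(8.6154) = 6.0, clip(-3.162) = -1.0, clip(2.8525) = 2.8525
Projection = [6.0, -1.0, 2.8525]
Squared diffs: [6.8403, 4.6742, 0.0]
Distance = sqrt(11.5145) = 3.3933


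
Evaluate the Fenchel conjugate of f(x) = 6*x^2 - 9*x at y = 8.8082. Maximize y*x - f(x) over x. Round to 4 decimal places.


f*(y) = sup_x {y*x - a*x^2 - b*x} = sup_x {(y-b)*x - a*x^2}
FOC: (y - b) - 2a*x = 0 => x* = (y - b)/(2a)
x* = (8.8082 + 9)/(2*6) = 1.484
f*(8.8082) = (y-b)^2/(4a) = (8.8082 + 9)^2/(4*6)
= 317.132/24 = 13.2138


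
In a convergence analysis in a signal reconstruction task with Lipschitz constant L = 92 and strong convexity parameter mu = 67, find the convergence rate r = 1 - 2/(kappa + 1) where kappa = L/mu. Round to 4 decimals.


Step 1: Compute the condition number.
kappa = L/mu = 92/67 = 1.3731
Step 2: Compute the convergence rate.
r = 1 - 2/(kappa + 1) = 1 - 2*mu/(L + mu) = (L - mu)/(L + mu) = 25/159 = 0.1572


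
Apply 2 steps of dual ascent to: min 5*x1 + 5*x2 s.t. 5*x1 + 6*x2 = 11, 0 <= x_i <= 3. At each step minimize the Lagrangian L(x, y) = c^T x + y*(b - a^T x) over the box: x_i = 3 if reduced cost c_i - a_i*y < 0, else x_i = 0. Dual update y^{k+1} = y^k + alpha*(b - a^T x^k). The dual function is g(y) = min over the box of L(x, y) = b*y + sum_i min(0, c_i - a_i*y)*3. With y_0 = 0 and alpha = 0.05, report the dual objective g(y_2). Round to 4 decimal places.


Dual ascent for LP: min 5*x1 + 5*x2, 5*x1 + 6*x2 = 11, 0 <= x_i <= 3
Step 1: y^k = 0.0, reduced costs: (5.0, 5.0)
  x^k = (0.0, 0.0), subgradient = b - a^T x = 11.0
  y^{k+1} = 0.0 + 0.05*11.0 = 0.55
Step 2: y^k = 0.55, reduced costs: (2.25, 1.7)
  x^k = (0.0, 0.0), subgradient = b - a^T x = 11.0
  y^{k+1} = 0.55 + 0.05*11.0 = 1.1
Dual objective at y_2 = 1.1: reduced costs (-0.5, -1.6), box minimizer x = (3.0, 3.0)
g(y_2) = b*y + (c1 - a1*y)*x1 + (c2 - a2*y)*x2 = 11*1.1 + (-0.5)*3.0 + (-1.6)*3.0 = 12.1 - 1.5 - 4.8 = 5.8


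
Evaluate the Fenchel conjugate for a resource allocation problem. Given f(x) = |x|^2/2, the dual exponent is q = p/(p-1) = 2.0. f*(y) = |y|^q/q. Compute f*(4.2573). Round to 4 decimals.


The conjugate exponent q satisfies 1/p + 1/q = 1.
p = 2, so q = 2/(2 - 1) = 2.0
|y|^q = 4.2573^2.0 = 18.1246
f*(4.2573) = 18.1246 / 2.0 = 9.0623


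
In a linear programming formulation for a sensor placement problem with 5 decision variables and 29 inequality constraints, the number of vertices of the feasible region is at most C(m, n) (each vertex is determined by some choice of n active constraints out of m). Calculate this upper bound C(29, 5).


Each vertex corresponds to some choice of n active constraints out of m, so the number of vertices is at most C(m, n) = m! / (n!(m-n)!).
m = 29, n = 5
Numerator: 29 * 28 * 27 * 26 * 25
Denominator: 5! = 120
C(29, 5) = 118755


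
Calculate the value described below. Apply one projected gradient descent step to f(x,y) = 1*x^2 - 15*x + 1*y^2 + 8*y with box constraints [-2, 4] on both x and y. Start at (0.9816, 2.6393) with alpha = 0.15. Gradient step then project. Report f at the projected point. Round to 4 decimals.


Step 1: Compute gradient at (0.9816, 2.6393).
grad_x = 2*1*0.9816 - 15 = -13.0368
grad_y = 2*1*2.6393 + 8 = 13.2786
Step 2: Gradient step.
x_raw = 0.9816 - 0.15*-13.0368 = 2.9371
y_raw = 2.6393 - 0.15*13.2786 = 0.6475
Step 3: Project onto [-2, 4].
x_proj = clip(2.9371) = 2.9371
y_proj = clip(0.6475) = 0.6475
Step 4: Evaluate f.
f(2.9371, 0.6475) = -29.8308


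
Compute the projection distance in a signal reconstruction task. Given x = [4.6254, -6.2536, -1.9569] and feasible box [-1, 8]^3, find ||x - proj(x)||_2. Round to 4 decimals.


Project each component onto [-1, 8].
clip(4.6254) = 4.6254, clip(-6.2536) = -1.0, clip(-1.9569) = -1.0
Projection = [4.6254, -1.0, -1.0]
Squared diffs: [0.0, 27.6003, 0.9157]
Distance = sqrt(28.516) = 5.34


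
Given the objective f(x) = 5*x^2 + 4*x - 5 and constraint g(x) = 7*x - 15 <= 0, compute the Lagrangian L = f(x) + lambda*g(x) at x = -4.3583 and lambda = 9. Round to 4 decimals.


Step 1: Evaluate f(x).
f(-4.3583) = 5*(-4.3583)^2 + 4*(-4.3583) - 5 = 72.5407
Step 2: Evaluate g(x).
g(-4.3583) = 7*-4.3583 - 15 = -45.5081
Step 3: Compute Lagrangian.
L = 72.5407 + 9*-45.5081 = -337.0322


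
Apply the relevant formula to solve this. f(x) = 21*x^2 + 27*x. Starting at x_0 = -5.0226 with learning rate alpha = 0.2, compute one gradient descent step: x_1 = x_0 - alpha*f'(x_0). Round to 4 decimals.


We compute the gradient at x_0 and apply the update.
f'(x) = 42*x + 27
f'(-5.0226) = 42*-5.0226 + 27 = -183.9492
x_1 = -5.0226 - 0.2*-183.9492 = 31.7672


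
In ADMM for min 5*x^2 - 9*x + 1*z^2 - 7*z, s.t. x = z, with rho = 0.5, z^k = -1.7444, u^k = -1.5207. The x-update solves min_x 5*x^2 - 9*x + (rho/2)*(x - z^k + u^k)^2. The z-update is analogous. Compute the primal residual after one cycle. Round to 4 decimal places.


ADMM iteration with rho = 0.5, z^k = -1.7444, u^k = -1.5207
Step 1: x-update.
Minimize 5*x^2 - 9*x + (0.5/2)*(x + 1.7444 - 1.5207)^2
FOC: (2*5 + 0.5)*x = 9 + 0.5*(-1.7444 + 1.5207)
x^{k+1} = 0.8465
Step 2: z-update.
Minimize 1*z^2 - 7*z + (0.5/2)*(0.8465 - z - 1.5207)^2
FOC: (2*1 + 0.5)*z = 7 + 0.5*(0.8465 - 1.5207)
z^{k+1} = 2.6652
Step 3: u-update.
u^{k+1} = -1.5207 + 0.8465 - 2.6652 = -3.3394
Step 4: Primal residual = |0.8465 - 2.6652| = 1.8187


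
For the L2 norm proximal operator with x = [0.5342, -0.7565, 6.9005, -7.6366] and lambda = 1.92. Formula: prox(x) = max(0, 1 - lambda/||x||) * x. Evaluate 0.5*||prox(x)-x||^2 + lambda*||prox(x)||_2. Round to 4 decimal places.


Step 1: Compute ||x||.
||x|| = 10.334
Step 2: Compute scaling factor.
scale = max(0, 1 - 1.92/10.334) = 0.8142
Step 3: prox(x) = [0.4349, -0.6159, 5.6184, -6.2178]
||prox(x)|| = 8.414
Step 4: Proximal objective.
0.5*||prox-x||^2 = 1.8432
lambda*||prox|| = 16.1549
Total = 17.9981


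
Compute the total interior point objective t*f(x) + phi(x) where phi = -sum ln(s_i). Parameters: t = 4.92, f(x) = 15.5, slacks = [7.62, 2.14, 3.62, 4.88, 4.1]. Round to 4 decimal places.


Step 1: Compute log-barrier.
ln values: [2.0308, 0.7608, 1.2865, 1.5851, 1.411]
phi = -(2.0308 + 0.7608 + 1.2865 + 1.5851 + 1.411) = -7.0742
Step 2: Compute augmented objective.
t*f(x) = 4.92*15.5 = 76.26
Total = 76.26 - 7.0742 = 69.1858


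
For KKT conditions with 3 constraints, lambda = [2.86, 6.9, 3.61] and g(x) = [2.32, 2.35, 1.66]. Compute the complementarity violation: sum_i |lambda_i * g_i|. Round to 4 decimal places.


KKT complementary slackness check:
lambda_1 * g_1 = 2.86 * 2.32 = 6.6352
lambda_2 * g_2 = 6.9 * 2.35 = 16.215
lambda_3 * g_3 = 3.61 * 1.66 = 5.9926
Total violation = 6.6352 + 16.215 + 5.9926 = 28.8428


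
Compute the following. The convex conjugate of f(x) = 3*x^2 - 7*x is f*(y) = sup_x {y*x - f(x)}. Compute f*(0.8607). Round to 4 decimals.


f*(y) = sup_x {y*x - a*x^2 - b*x} = sup_x {(y-b)*x - a*x^2}
FOC: (y - b) - 2a*x = 0 => x* = (y - b)/(2a)
x* = (0.8607 + 7)/(2*3) = 1.3101
f*(0.8607) = (y-b)^2/(4a) = (0.8607 + 7)^2/(4*3)
= 61.7906/12 = 5.1492


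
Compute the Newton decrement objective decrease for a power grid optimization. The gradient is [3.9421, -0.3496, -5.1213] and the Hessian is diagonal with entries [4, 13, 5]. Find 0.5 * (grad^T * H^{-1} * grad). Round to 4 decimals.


Step 1: H is diagonal, so H^(-1) * g = [0.9855, -0.0269, -1.0243].
Step 2: g^T H^(-1) g = sum_i g_i^2 / H_ii
  = (3.9421)^2/4 + (-0.3496)^2/13 + (-5.1213)^2/5
  = 3.885 + 0.0094 + 5.2455 = 9.14
Step 3: Objective decrease = 0.5 * g^T H^(-1) g = 4.57


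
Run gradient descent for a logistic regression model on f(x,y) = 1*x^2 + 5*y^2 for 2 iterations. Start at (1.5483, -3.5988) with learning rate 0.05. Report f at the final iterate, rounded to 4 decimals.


Gradient descent on f(x,y) = 1*x^2 + 5*y^2.
Starting point: (1.5483, -3.5988), alpha = 0.05
Step 1: grad_x = 2*1*1.5483 = 3.0966, grad_y = 2*5*-3.5988 = -35.988
  x_1 = 1.5483 - 0.05*3.0966 = 1.3935
  y_1 = -3.5988 - 0.05*-35.988 = -1.7994
Step 2: grad_x = 2*1*1.3935 = 2.7869, grad_y = 2*5*-1.7994 = -17.994
  x_2 = 1.3935 - 0.05*2.7869 = 1.2541
  y_2 = -1.7994 - 0.05*-17.994 = -0.8997
f(1.2541, -0.8997) = 1*1.2541^2 + 5*(-0.8997)^2 = 5.6201


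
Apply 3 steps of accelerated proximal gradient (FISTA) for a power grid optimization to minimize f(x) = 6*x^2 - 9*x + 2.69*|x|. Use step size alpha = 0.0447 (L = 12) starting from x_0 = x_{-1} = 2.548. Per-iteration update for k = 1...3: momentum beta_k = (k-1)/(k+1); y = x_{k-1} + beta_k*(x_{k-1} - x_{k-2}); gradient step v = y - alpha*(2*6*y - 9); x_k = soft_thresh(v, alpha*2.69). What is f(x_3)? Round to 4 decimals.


FISTA on f(x) = 6*x^2 - 9*x + 2.69*|x|
L = 12, alpha = 0.0447
Iteration 1: beta = 0.0, y = 2.548 + 0.0*(2.548 - 2.548) = 2.548
  grad(y) = 21.576, v = y - alpha*grad = 1.5836
  prox(v) = soft_thresh(1.5836, 0.1202) = 1.4633
Iteration 2: beta = 0.3333, y = 1.4633 + 0.3333*(1.4633 - 2.548) = 1.1017
  grad(y) = 4.221, v = y - alpha*grad = 0.9131
  prox(v) = soft_thresh(0.9131, 0.1202) = 0.7928
Iteration 3: beta = 0.5, y = 0.7928 + 0.5*(0.7928 - 1.4633) = 0.4576
  grad(y) = -3.509, v = y - alpha*grad = 0.6144
  prox(v) = soft_thresh(0.6144, 0.1202) = 0.4942
f(x_3) = 6*0.4942^2 - 9*0.4942 + 2.69*|0.4942| = -1.653


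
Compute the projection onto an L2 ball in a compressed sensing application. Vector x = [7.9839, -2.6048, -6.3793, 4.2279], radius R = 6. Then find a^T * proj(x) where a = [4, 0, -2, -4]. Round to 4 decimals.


Step 1: Compute ||x|| (intermediates to 6 decimals).
||x|| = sqrt(7.9839^2 + (-2.6048)^2 + (-6.3793)^2 + 4.2279^2) = 11.362141
Step 2: Project.
Since ||x|| > R, scale = R/||x|| = 6/11.362141 = 0.528069, proj(x) = scale * x
proj(x) = [4.21605, -1.375514, -3.368711, 2.232623]
Step 3: Dot product.
a^T * proj(x) = 4*4.21605 + 0*(-1.375514) - 2*(-3.368711) - 4*2.232623 = 14.6711


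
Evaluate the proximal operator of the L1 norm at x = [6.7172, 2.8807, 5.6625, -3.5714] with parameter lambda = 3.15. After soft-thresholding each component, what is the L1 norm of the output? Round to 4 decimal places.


Soft-thresholding with lambda = 3.15:
prox(6.7172) = sign(6.7172)*max(|6.7172| - 3.15, 0) = 3.5672
prox(2.8807) = sign(2.8807)*max(|2.8807| - 3.15, 0) = 0.0
prox(5.6625) = sign(5.6625)*max(|5.6625| - 3.15, 0) = 2.5125
prox(-3.5714) = sign(-3.5714)*max(|-3.5714| - 3.15, 0) = -0.4214
prox(x) = [3.5672, 0.0, 2.5125, -0.4214]
||prox(x)||_1 = 3.5672 + 0.0 + 2.5125 + 0.4214 = 6.5011


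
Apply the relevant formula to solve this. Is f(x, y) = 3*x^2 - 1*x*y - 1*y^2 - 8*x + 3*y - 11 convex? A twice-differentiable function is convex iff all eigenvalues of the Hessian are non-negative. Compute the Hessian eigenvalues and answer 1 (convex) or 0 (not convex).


The Hessian of f(x,y) = 3*x^2 - 1*x*y - 1*y^2 - 8*x + 3*y - 11 is:
H = [[6, -1], [-1, -2]]
Trace = 6 - 2 = 4
Determinant = 6*-2 - (-1)^2 = -13
Discriminant = (4)^2 - 4*-13 = 68.0
Eigenvalues: lambda_1 = -2.1231, lambda_2 = 6.1231
The function is not convex.

0


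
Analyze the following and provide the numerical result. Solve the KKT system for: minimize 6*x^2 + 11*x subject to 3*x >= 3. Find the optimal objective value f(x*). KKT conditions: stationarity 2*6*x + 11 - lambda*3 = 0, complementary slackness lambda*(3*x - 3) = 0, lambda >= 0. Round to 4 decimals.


Step 1: Try lambda = 0 (constraint inactive).
x_unc = -11/(2*6) = -0.9167
Check: 3*-0.9167 = -2.7501 < 3 -- violated!
Step 2: Constraint must be active: 3*x = 3
x* = 3/3 = 1.0
lambda = (2*6*1.0 + 11)/3 = 7.6667
Step 3: Compute optimal value.
f(x*) = 6*1.0^2 + 11*1.0 = 17.0


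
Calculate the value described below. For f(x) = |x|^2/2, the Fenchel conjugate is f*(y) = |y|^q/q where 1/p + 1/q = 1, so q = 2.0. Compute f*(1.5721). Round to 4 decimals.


The conjugate exponent q satisfies 1/p + 1/q = 1.
p = 2, so q = 2/(2 - 1) = 2.0
|y|^q = 1.5721^2.0 = 2.4715
f*(1.5721) = 2.4715 / 2.0 = 1.2357


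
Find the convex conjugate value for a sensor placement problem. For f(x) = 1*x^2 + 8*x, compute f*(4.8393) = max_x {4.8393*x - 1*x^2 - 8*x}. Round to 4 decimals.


f*(y) = sup_x {y*x - a*x^2 - b*x} = sup_x {(y-b)*x - a*x^2}
FOC: (y - b) - 2a*x = 0 => x* = (y - b)/(2a)
x* = (4.8393 - 8)/(2*1) = -1.5804
f*(4.8393) = (y-b)^2/(4a) = (4.8393 - 8)^2/(4*1)
= 9.99/4 = 2.4975


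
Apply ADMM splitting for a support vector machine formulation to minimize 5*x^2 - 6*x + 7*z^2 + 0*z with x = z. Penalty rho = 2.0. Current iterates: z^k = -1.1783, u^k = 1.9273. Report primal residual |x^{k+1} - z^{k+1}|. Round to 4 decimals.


ADMM iteration with rho = 2.0, z^k = -1.1783, u^k = 1.9273
Step 1: x-update.
Minimize 5*x^2 - 6*x + (2.0/2)*(x + 1.1783 + 1.9273)^2
FOC: (2*5 + 2.0)*x = 6 + 2.0*(-1.1783 - 1.9273)
x^{k+1} = -0.0176
Step 2: z-update.
Minimize 7*z^2 + 0*z + (2.0/2)*(-0.0176 - z + 1.9273)^2
FOC: (2*7 + 2.0)*z = 0 + 2.0*(-0.0176 + 1.9273)
z^{k+1} = 0.2387
Step 3: u-update.
u^{k+1} = 1.9273 - 0.0176 - 0.2387 = 1.671
Step 4: Primal residual = |-0.0176 - 0.2387| = 0.2563


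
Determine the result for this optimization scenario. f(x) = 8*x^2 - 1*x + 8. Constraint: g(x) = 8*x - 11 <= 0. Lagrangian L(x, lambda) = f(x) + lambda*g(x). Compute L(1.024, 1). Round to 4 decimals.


Step 1: Evaluate f(x).
f(1.024) = 8*1.024^2 - 1*1.024 + 8 = 15.3646
Step 2: Evaluate g(x).
g(1.024) = 8*1.024 - 11 = -2.808
Step 3: Compute Lagrangian.
L = 15.3646 + 1*-2.808 = 12.5566


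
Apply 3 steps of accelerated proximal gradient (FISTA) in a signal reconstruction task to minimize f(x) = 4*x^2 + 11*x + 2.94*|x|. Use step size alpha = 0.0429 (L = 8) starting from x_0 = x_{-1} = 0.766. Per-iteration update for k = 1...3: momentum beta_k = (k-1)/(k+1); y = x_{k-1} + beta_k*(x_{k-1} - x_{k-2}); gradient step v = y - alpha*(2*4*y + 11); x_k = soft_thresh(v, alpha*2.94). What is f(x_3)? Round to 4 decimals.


FISTA on f(x) = 4*x^2 + 11*x + 2.94*|x|
L = 8, alpha = 0.0429
Iteration 1: beta = 0.0, y = 0.766 + 0.0*(0.766 - 0.766) = 0.766
  grad(y) = 17.128, v = y - alpha*grad = 0.0312
  prox(v) = soft_thresh(0.0312, 0.1261) = 0.0
Iteration 2: beta = 0.3333, y = 0.0 + 0.3333*(0.0 - 0.766) = -0.2553
  grad(y) = 8.9573, v = y - alpha*grad = -0.6396
  prox(v) = soft_thresh(-0.6396, 0.1261) = -0.5135
Iteration 3: beta = 0.5, y = -0.5135 + 0.5*(-0.5135 - 0.0) = -0.7702
  grad(y) = 4.8383, v = y - alpha*grad = -0.9778
  prox(v) = soft_thresh(-0.9778, 0.1261) = -0.8517
f(x_3) = 4*(-0.8517)^2 + 11*(-0.8517) + 2.94*|-0.8517| = -3.9631


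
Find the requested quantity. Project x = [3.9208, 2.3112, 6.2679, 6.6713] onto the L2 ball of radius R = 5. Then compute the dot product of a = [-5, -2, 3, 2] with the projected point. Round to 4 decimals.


Step 1: Compute ||x|| (intermediates to 6 decimals).
||x|| = sqrt(3.9208^2 + 2.3112^2 + 6.2679^2 + 6.6713^2) = 10.222873
Step 2: Project.
Since ||x|| > R, scale = R/||x|| = 5/10.222873 = 0.489099, proj(x) = scale * x
proj(x) = [1.917659, 1.130406, 3.065624, 3.262926]
Step 3: Dot product.
a^T * proj(x) = -5*1.917659 - 2*1.130406 + 3*3.065624 + 2*3.262926 = 3.8736


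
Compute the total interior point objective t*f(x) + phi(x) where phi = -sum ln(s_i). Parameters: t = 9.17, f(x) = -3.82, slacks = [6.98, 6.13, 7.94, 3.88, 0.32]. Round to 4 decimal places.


Step 1: Compute log-barrier.
ln values: [1.943, 1.8132, 2.0719, 1.3558, -1.1394]
phi = -(1.943 + 1.8132 + 2.0719 + 1.3558 - 1.1394) = -6.0446
Step 2: Compute augmented objective.
t*f(x) = 9.17*-3.82 = -35.0294
Total = -35.0294 - 6.0446 = -41.074


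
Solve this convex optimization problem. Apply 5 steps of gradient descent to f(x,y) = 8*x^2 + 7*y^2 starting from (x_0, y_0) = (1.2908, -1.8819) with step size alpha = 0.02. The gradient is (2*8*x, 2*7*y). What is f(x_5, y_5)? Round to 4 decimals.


Gradient descent on f(x,y) = 8*x^2 + 7*y^2.
Starting point: (1.2908, -1.8819), alpha = 0.02
Step 1: grad_x = 2*8*1.2908 = 20.6528, grad_y = 2*7*-1.8819 = -26.3466
  x_1 = 1.2908 - 0.02*20.6528 = 0.8777
  y_1 = -1.8819 - 0.02*-26.3466 = -1.355
Step 2: grad_x = 2*8*0.8777 = 14.0439, grad_y = 2*7*-1.355 = -18.9696
  x_2 = 0.8777 - 0.02*14.0439 = 0.5969
  y_2 = -1.355 - 0.02*-18.9696 = -0.9756
Step 3: grad_x = 2*8*0.5969 = 9.5499, grad_y = 2*7*-0.9756 = -13.6581
  x_3 = 0.5969 - 0.02*9.5499 = 0.4059
  y_3 = -0.9756 - 0.02*-13.6581 = -0.7024
Step 4: grad_x = 2*8*0.4059 = 6.4939, grad_y = 2*7*-0.7024 = -9.8338
  x_4 = 0.4059 - 0.02*6.4939 = 0.276
  y_4 = -0.7024 - 0.02*-9.8338 = -0.5057
Step 5: grad_x = 2*8*0.276 = 4.4159, grad_y = 2*7*-0.5057 = -7.0803
  x_5 = 0.276 - 0.02*4.4159 = 0.1877
  y_5 = -0.5057 - 0.02*-7.0803 = -0.3641
f(0.1877, -0.3641) = 8*0.1877^2 + 7*(-0.3641)^2 = 1.2099


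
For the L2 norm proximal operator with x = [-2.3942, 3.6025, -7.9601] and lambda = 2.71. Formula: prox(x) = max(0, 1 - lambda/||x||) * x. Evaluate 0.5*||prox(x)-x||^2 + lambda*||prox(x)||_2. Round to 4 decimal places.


Step 1: Compute ||x||.
||x|| = 9.0594
Step 2: Compute scaling factor.
scale = max(0, 1 - 2.71/9.0594) = 0.7009
Step 3: prox(x) = [-1.678, 2.5249, -5.579]
||prox(x)|| = 6.3494
Step 4: Proximal objective.
0.5*||prox-x||^2 = 3.6721
lambda*||prox|| = 17.2069
Total = 20.879


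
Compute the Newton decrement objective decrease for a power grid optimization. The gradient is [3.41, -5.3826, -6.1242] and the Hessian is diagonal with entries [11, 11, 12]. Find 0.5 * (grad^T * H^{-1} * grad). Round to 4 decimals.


Step 1: H is diagonal, so H^(-1) * g = [0.31, -0.4893, -0.5104].
Step 2: g^T H^(-1) g = sum_i g_i^2 / H_ii
  = (3.41)^2/11 + (-5.3826)^2/11 + (-6.1242)^2/12
  = 1.0571 + 2.6339 + 3.1255 = 6.8164
Step 3: Objective decrease = 0.5 * g^T H^(-1) g = 3.4082


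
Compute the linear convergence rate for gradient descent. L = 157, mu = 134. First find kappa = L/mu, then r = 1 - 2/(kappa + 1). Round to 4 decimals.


Step 1: Compute the condition number.
kappa = L/mu = 157/134 = 1.1716
Step 2: Compute the convergence rate.
r = 1 - 2/(kappa + 1) = 1 - 2*mu/(L + mu) = (L - mu)/(L + mu) = 23/291 = 0.079


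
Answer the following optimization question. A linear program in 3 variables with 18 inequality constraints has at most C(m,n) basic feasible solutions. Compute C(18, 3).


Each vertex corresponds to some choice of n active constraints out of m, so the number of vertices is at most C(m, n) = m! / (n!(m-n)!).
m = 18, n = 3
Numerator: 18 * 17 * 16
Denominator: 3! = 6
C(18, 3) = 816


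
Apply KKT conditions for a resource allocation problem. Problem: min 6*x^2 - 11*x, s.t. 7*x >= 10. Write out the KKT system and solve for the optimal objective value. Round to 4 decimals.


Step 1: Try lambda = 0 (constraint inactive).
x_unc = 11/(2*6) = 0.9167
Check: 7*0.9167 = 6.4169 < 10 -- violated!
Step 2: Constraint must be active: 7*x = 10
x* = 10/7 = 1.4286 (rounded; the exact value 10/7 is used below)
lambda = (2*6*(10/7) - 11)/7 = 0.8776
Step 3: Compute optimal value.
f(x*) = 6*(10/7)^2 - 11*(10/7) = -3.4694


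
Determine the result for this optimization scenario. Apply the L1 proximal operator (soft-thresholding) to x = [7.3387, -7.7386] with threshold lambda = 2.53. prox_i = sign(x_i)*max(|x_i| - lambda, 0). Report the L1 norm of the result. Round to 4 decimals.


Soft-thresholding with lambda = 2.53:
prox(7.3387) = sign(7.3387)*max(|7.3387| - 2.53, 0) = 4.8087
prox(-7.7386) = sign(-7.7386)*max(|-7.7386| - 2.53, 0) = -5.2086
prox(x) = [4.8087, -5.2086]
||prox(x)||_1 = 4.8087 + 5.2086 = 10.0173


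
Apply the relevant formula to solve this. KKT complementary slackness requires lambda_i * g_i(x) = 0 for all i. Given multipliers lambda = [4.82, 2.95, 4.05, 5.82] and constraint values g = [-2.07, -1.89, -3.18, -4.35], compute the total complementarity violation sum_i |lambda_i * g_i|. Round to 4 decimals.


KKT complementary slackness check:
lambda_1 * g_1 = 4.82 * -2.07 = -9.9774
lambda_2 * g_2 = 2.95 * -1.89 = -5.5755
lambda_3 * g_3 = 4.05 * -3.18 = -12.879
lambda_4 * g_4 = 5.82 * -4.35 = -25.317
Total violation = 9.9774 + 5.5755 + 12.879 + 25.317 = 53.7489


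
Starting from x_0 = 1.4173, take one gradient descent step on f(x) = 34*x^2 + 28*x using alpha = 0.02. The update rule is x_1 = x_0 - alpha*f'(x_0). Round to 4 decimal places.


We compute the gradient at x_0 and apply the update.
f'(x) = 68*x + 28
f'(1.4173) = 68*1.4173 + 28 = 124.3764
x_1 = 1.4173 - 0.02*124.3764 = -1.0702


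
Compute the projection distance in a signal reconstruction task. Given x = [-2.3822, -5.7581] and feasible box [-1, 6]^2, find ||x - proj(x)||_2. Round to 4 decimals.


Project each component onto [-1, 6].
clip(-2.3822) = -1.0, clip(-5.7581) = -1.0
Projection = [-1.0, -1.0]
Squared diffs: [1.9105, 22.6395]
Distance = sqrt(24.55) = 4.9548


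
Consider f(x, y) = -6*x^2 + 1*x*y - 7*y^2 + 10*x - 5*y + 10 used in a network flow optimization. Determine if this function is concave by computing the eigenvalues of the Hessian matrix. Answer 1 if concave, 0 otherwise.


The Hessian of f(x,y) = -6*x^2 + 1*x*y - 7*y^2 + 10*x - 5*y + 10 is:
H = [[-12, 1], [1, -14]]
Trace = -12 - 14 = -26
Determinant = -12*-14 - (1)^2 = 167
Discriminant = (-26)^2 - 4*167 = 8.0
Eigenvalues: lambda_1 = -14.4142, lambda_2 = -11.5858
The function is concave.

1


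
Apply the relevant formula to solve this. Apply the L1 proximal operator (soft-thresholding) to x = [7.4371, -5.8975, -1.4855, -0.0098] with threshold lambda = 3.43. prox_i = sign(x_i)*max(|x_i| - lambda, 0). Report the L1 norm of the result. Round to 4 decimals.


Soft-thresholding with lambda = 3.43:
prox(7.4371) = sign(7.4371)*max(|7.4371| - 3.43, 0) = 4.0071
prox(-5.8975) = sign(-5.8975)*max(|-5.8975| - 3.43, 0) = -2.4675
prox(-1.4855) = sign(-1.4855)*max(|-1.4855| - 3.43, 0) = 0.0
prox(-0.0098) = sign(-0.0098)*max(|-0.0098| - 3.43, 0) = 0.0
prox(x) = [4.0071, -2.4675, 0.0, 0.0]
||prox(x)||_1 = 4.0071 + 2.4675 + 0.0 + 0.0 = 6.4746


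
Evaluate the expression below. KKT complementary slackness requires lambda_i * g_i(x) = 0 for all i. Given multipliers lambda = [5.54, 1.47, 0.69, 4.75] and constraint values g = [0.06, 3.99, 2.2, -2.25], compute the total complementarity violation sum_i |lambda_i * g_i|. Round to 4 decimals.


KKT complementary slackness check:
lambda_1 * g_1 = 5.54 * 0.06 = 0.3324
lambda_2 * g_2 = 1.47 * 3.99 = 5.8653
lambda_3 * g_3 = 0.69 * 2.2 = 1.518
lambda_4 * g_4 = 4.75 * -2.25 = -10.6875
Total violation = 0.3324 + 5.8653 + 1.518 + 10.6875 = 18.4032


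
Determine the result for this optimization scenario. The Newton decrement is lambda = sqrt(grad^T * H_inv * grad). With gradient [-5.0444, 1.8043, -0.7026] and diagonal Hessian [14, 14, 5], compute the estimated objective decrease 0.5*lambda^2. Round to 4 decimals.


Step 1: H is diagonal, so H^(-1) * g = [-0.3603, 0.1289, -0.1405].
Step 2: g^T H^(-1) g = sum_i g_i^2 / H_ii
  = (-5.0444)^2/14 + (1.8043)^2/14 + (-0.7026)^2/5
  = 1.8176 + 0.2325 + 0.0987 = 2.1488
Step 3: Objective decrease = 0.5 * g^T H^(-1) g = 1.0744


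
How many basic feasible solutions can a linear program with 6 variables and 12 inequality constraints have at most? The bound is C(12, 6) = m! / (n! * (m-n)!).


Each vertex corresponds to some choice of n active constraints out of m, so the number of vertices is at most C(m, n) = m! / (n!(m-n)!).
m = 12, n = 6
Numerator: 12 * 11 * 10 * 9 * 8 * 7
Denominator: 6! = 720
C(12, 6) = 924


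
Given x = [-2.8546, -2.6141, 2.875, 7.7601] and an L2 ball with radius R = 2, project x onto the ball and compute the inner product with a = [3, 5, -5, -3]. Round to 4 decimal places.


Step 1: Compute ||x|| (intermediates to 6 decimals).
||x|| = sqrt((-2.8546)^2 + (-2.6141)^2 + 2.875^2 + 7.7601^2) = 9.13603
Step 2: Project.
Since ||x|| > R, scale = R/||x|| = 2/9.13603 = 0.218913, proj(x) = scale * x
proj(x) = [-0.624909, -0.57226, 0.629375, 1.698787]
Step 3: Dot product.
a^T * proj(x) = 3*(-0.624909) + 5*(-0.57226) - 5*0.629375 - 3*1.698787 = -12.9793


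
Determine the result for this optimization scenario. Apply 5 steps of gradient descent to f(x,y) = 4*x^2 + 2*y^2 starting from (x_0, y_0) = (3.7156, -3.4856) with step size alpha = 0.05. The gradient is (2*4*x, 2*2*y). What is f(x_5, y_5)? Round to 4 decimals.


Gradient descent on f(x,y) = 4*x^2 + 2*y^2.
Starting point: (3.7156, -3.4856), alpha = 0.05
Step 1: grad_x = 2*4*3.7156 = 29.7248, grad_y = 2*2*-3.4856 = -13.9424
  x_1 = 3.7156 - 0.05*29.7248 = 2.2294
  y_1 = -3.4856 - 0.05*-13.9424 = -2.7885
Step 2: grad_x = 2*4*2.2294 = 17.8349, grad_y = 2*2*-2.7885 = -11.1539
  x_2 = 2.2294 - 0.05*17.8349 = 1.3376
  y_2 = -2.7885 - 0.05*-11.1539 = -2.2308
Step 3: grad_x = 2*4*1.3376 = 10.7009, grad_y = 2*2*-2.2308 = -8.9231
  x_3 = 1.3376 - 0.05*10.7009 = 0.8026
  y_3 = -2.2308 - 0.05*-8.9231 = -1.7846
Step 4: grad_x = 2*4*0.8026 = 6.4206, grad_y = 2*2*-1.7846 = -7.1385
  x_4 = 0.8026 - 0.05*6.4206 = 0.4815
  y_4 = -1.7846 - 0.05*-7.1385 = -1.4277
Step 5: grad_x = 2*4*0.4815 = 3.8523, grad_y = 2*2*-1.4277 = -5.7108
  x_5 = 0.4815 - 0.05*3.8523 = 0.2889
  y_5 = -1.4277 - 0.05*-5.7108 = -1.1422
f(0.2889, -1.1422) = 4*0.2889^2 + 2*(-1.1422)^2 = 2.943


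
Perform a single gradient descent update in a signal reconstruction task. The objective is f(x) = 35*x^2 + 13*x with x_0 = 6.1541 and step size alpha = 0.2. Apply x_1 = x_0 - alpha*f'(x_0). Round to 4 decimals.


We compute the gradient at x_0 and apply the update.
f'(x) = 70*x + 13
f'(6.1541) = 70*6.1541 + 13 = 443.787
x_1 = 6.1541 - 0.2*443.787 = -82.6033


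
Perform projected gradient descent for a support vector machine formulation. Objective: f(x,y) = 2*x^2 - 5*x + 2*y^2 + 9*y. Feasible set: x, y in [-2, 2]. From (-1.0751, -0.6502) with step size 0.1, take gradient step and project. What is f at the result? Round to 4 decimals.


Step 1: Compute gradient at (-1.0751, -0.6502).
grad_x = 2*2*-1.0751 - 5 = -9.3004
grad_y = 2*2*-0.6502 + 9 = 6.3992
Step 2: Gradient step.
x_raw = -1.0751 - 0.1*-9.3004 = -0.1451
y_raw = -0.6502 - 0.1*6.3992 = -1.2901
Step 3: Project onto [-2, 2].
x_proj = clip(-0.1451) = -0.1451
y_proj = clip(-1.2901) = -1.2901
Step 4: Evaluate f.
f(-0.1451, -1.2901) = -7.5149


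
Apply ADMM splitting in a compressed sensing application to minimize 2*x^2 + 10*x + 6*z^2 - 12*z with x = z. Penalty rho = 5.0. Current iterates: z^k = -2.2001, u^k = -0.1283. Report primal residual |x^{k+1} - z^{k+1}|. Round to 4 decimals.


ADMM iteration with rho = 5.0, z^k = -2.2001, u^k = -0.1283
Step 1: x-update.
Minimize 2*x^2 + 10*x + (5.0/2)*(x + 2.2001 - 0.1283)^2
FOC: (2*2 + 5.0)*x = -10 + 5.0*(-2.2001 + 0.1283)
x^{k+1} = -2.2621
Step 2: z-update.
Minimize 6*z^2 - 12*z + (5.0/2)*(-2.2621 - z - 0.1283)^2
FOC: (2*6 + 5.0)*z = 12 + 5.0*(-2.2621 - 0.1283)
z^{k+1} = 0.0028
Step 3: u-update.
u^{k+1} = -0.1283 - 2.2621 - 0.0028 = -2.3932
Step 4: Primal residual = |-2.2621 - 0.0028| = 2.2649


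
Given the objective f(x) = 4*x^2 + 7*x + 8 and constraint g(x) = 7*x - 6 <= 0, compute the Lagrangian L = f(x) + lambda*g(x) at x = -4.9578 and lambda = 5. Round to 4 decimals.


Step 1: Evaluate f(x).
f(-4.9578) = 4*(-4.9578)^2 + 7*(-4.9578) + 8 = 71.6145
Step 2: Evaluate g(x).
g(-4.9578) = 7*-4.9578 - 6 = -40.7046
Step 3: Compute Lagrangian.
L = 71.6145 + 5*-40.7046 = -131.9085


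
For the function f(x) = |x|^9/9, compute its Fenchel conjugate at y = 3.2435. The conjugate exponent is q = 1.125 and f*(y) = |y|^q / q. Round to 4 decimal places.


The conjugate exponent q satisfies 1/p + 1/q = 1.
p = 9, so q = 9/(9 - 1) = 1.125
|y|^q = 3.2435^1.125 = 3.7574
f*(3.2435) = 3.7574 / 1.125 = 3.3399


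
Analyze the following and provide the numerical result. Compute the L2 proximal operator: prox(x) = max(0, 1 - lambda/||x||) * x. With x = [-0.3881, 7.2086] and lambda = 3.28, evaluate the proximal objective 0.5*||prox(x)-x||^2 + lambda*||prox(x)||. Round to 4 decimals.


Step 1: Compute ||x||.
||x|| = 7.219
Step 2: Compute scaling factor.
scale = max(0, 1 - 3.28/7.219) = 0.5456
Step 3: prox(x) = [-0.2118, 3.9333]
||prox(x)|| = 3.939
Step 4: Proximal objective.
0.5*||prox-x||^2 = 5.3792
lambda*||prox|| = 12.9199
Total = 18.2993


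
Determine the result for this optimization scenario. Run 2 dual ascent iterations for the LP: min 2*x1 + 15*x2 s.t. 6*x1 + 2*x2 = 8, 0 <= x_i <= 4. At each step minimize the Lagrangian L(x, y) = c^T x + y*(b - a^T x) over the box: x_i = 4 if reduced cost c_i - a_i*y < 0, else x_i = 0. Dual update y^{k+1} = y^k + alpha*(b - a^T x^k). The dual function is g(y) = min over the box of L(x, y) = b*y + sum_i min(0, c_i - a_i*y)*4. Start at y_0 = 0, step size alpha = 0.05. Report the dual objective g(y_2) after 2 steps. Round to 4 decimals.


Dual ascent for LP: min 2*x1 + 15*x2, 6*x1 + 2*x2 = 8, 0 <= x_i <= 4
Step 1: y^k = 0.0, reduced costs: (2.0, 15.0)
  x^k = (0.0, 0.0), subgradient = b - a^T x = 8.0
  y^{k+1} = 0.0 + 0.05*8.0 = 0.4
Step 2: y^k = 0.4, reduced costs: (-0.4, 14.2)
  x^k = (4.0, 0.0), subgradient = b - a^T x = -16.0
  y^{k+1} = 0.4 + 0.05*-16.0 = -0.4
Dual objective at y_2 = -0.4: reduced costs (4.4, 15.8), box minimizer x = (0.0, 0.0)
g(y_2) = b*y + (c1 - a1*y)*x1 + (c2 - a2*y)*x2 = 8*(-0.4) + 4.4*0.0 + 15.8*0.0 = -3.2 + 0.0 + 0.0 = -3.2


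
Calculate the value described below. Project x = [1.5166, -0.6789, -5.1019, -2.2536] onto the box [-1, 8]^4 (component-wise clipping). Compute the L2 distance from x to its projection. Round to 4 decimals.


Project each component onto [-1, 8].
clip(1.5166) = 1.5166, clip(-0.6789) = -0.6789, clip(-5.1019) = -1.0, clip(-2.2536) = -1.0
Projection = [1.5166, -0.6789, -1.0, -1.0]
Squared diffs: [0.0, 0.0, 16.8256, 1.5715]
Distance = sqrt(18.3971) = 4.2892


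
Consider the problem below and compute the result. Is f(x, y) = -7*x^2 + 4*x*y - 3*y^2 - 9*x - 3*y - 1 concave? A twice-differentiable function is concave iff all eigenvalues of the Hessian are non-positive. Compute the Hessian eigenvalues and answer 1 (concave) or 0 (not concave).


The Hessian of f(x,y) = -7*x^2 + 4*x*y - 3*y^2 - 9*x - 3*y - 1 is:
H = [[-14, 4], [4, -6]]
Trace = -14 - 6 = -20
Determinant = -14*-6 - (4)^2 = 68
Discriminant = (-20)^2 - 4*68 = 128.0
Eigenvalues: lambda_1 = -15.6569, lambda_2 = -4.3431
The function is concave.

1


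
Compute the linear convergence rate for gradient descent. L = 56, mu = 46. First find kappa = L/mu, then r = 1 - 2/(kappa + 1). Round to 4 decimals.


Step 1: Compute the condition number.
kappa = L/mu = 56/46 = 1.2174
Step 2: Compute the convergence rate.
r = 1 - 2/(kappa + 1) = 1 - 2*mu/(L + mu) = (L - mu)/(L + mu) = 10/102 = 0.098


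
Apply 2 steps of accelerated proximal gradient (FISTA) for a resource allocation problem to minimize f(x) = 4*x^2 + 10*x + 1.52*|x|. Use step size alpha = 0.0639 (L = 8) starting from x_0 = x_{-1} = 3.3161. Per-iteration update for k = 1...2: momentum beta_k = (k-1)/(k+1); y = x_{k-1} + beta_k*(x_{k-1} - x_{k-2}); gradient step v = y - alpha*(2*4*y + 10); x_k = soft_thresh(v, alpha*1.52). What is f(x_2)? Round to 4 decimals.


FISTA on f(x) = 4*x^2 + 10*x + 1.52*|x|
L = 8, alpha = 0.0639
Iteration 1: beta = 0.0, y = 3.3161 + 0.0*(3.3161 - 3.3161) = 3.3161
  grad(y) = 36.5288, v = y - alpha*grad = 0.9819
  prox(v) = soft_thresh(0.9819, 0.0971) = 0.8848
Iteration 2: beta = 0.3333, y = 0.8848 + 0.3333*(0.8848 - 3.3161) = 0.0743
  grad(y) = 10.5947, v = y - alpha*grad = -0.6027
  prox(v) = soft_thresh(-0.6027, 0.0971) = -0.5055
f(x_2) = 4*(-0.5055)^2 + 10*(-0.5055) + 1.52*|-0.5055| = -3.2647


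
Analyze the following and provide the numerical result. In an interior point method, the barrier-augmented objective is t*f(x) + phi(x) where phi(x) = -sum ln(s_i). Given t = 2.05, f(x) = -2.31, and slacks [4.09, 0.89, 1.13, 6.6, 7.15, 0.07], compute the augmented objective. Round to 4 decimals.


Step 1: Compute log-barrier.
ln values: [1.4085, -0.1165, 0.1222, 1.8871, 1.9671, -2.6593]
phi = -(1.4085 - 0.1165 + 0.1222 + 1.8871 + 1.9671 - 2.6593) = -2.6092
Step 2: Compute augmented objective.
t*f(x) = 2.05*-2.31 = -4.7355
Total = -4.7355 - 2.6092 = -7.3447


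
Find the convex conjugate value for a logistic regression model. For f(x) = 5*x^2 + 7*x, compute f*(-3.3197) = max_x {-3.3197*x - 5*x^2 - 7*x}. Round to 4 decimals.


f*(y) = sup_x {y*x - a*x^2 - b*x} = sup_x {(y-b)*x - a*x^2}
FOC: (y - b) - 2a*x = 0 => x* = (y - b)/(2a)
x* = (-3.3197 - 7)/(2*5) = -1.032
f*(-3.3197) = (y-b)^2/(4a) = (-3.3197 - 7)^2/(4*5)
= 106.4962/20 = 5.3248


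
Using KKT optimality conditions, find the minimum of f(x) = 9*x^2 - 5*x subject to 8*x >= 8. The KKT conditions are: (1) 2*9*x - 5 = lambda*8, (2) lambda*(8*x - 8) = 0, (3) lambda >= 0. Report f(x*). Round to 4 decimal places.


Step 1: Try lambda = 0 (constraint inactive).
x_unc = 5/(2*9) = 0.2778
Check: 8*0.2778 = 2.2224 < 8 -- violated!
Step 2: Constraint must be active: 8*x = 8
x* = 8/8 = 1.0
lambda = (2*9*1.0 - 5)/8 = 1.625
Step 3: Compute optimal value.
f(x*) = 9*1.0^2 - 5*1.0 = 4.0


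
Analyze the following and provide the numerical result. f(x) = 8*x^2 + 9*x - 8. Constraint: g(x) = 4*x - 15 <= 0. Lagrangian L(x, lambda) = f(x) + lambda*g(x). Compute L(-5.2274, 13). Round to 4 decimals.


Step 1: Evaluate f(x).
f(-5.2274) = 8*(-5.2274)^2 + 9*(-5.2274) - 8 = 163.5591
Step 2: Evaluate g(x).
g(-5.2274) = 4*-5.2274 - 15 = -35.9096
Step 3: Compute Lagrangian.
L = 163.5591 + 13*-35.9096 = -303.2657


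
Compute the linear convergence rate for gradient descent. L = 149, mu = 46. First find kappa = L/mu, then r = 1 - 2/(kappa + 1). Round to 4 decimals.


Step 1: Compute the condition number.
kappa = L/mu = 149/46 = 3.2391
Step 2: Compute the convergence rate.
r = 1 - 2/(kappa + 1) = 1 - 2*mu/(L + mu) = (L - mu)/(L + mu) = 103/195 = 0.5282


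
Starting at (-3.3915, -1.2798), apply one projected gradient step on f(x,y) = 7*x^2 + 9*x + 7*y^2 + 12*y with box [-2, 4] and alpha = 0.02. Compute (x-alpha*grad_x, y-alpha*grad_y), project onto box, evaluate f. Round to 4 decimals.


Step 1: Compute gradient at (-3.3915, -1.2798).
grad_x = 2*7*-3.3915 + 9 = -38.481
grad_y = 2*7*-1.2798 + 12 = -5.9172
Step 2: Gradient step.
x_raw = -3.3915 - 0.02*-38.481 = -2.6219
y_raw = -1.2798 - 0.02*-5.9172 = -1.1615
Step 3: Project onto [-2, 4].
x_proj = clip(-2.6219) = -2.0
y_proj = clip(-1.1615) = -1.1615
Step 4: Evaluate f.
f(-2.0, -1.1615) = 5.5054


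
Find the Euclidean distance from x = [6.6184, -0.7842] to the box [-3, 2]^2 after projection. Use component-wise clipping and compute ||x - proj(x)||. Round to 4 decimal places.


Project each component onto [-3, 2].
clip(6.6184) = 2.0, clip(-0.7842) = -0.7842
Projection = [2.0, -0.7842]
Squared diffs: [21.3296, 0.0]
Distance = sqrt(21.3296) = 4.6184


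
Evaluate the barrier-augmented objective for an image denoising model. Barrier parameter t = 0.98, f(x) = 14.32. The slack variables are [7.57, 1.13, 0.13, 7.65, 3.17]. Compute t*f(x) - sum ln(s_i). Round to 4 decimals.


Step 1: Compute log-barrier.
ln values: [2.0242, 0.1222, -2.0402, 2.0347, 1.1537]
phi = -(2.0242 + 0.1222 - 2.0402 + 2.0347 + 1.1537) = -3.2946
Step 2: Compute augmented objective.
t*f(x) = 0.98*14.32 = 14.0336
Total = 14.0336 - 3.2946 = 10.739


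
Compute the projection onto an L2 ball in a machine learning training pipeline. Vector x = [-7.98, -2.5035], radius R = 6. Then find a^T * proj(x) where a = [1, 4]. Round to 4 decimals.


Step 1: Compute ||x|| (intermediates to 6 decimals).
||x|| = sqrt((-7.98)^2 + (-2.5035)^2) = 8.363487
Step 2: Project.
Since ||x|| > R, scale = R/||x|| = 6/8.363487 = 0.717404, proj(x) = scale * x
proj(x) = [-5.724884, -1.796021]
Step 3: Dot product.
a^T * proj(x) = 1*(-5.724884) + 4*(-1.796021) = -12.909


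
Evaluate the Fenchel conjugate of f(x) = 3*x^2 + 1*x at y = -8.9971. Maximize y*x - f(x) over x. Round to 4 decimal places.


f*(y) = sup_x {y*x - a*x^2 - b*x} = sup_x {(y-b)*x - a*x^2}
FOC: (y - b) - 2a*x = 0 => x* = (y - b)/(2a)
x* = (-8.9971 - 1)/(2*3) = -1.6662
f*(-8.9971) = (y-b)^2/(4a) = (-8.9971 - 1)^2/(4*3)
= 99.942/12 = 8.3285


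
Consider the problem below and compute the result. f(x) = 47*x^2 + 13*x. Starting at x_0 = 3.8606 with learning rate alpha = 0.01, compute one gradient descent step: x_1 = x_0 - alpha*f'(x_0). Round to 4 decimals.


We compute the gradient at x_0 and apply the update.
f'(x) = 94*x + 13
f'(3.8606) = 94*3.8606 + 13 = 375.8964
x_1 = 3.8606 - 0.01*375.8964 = 0.1016


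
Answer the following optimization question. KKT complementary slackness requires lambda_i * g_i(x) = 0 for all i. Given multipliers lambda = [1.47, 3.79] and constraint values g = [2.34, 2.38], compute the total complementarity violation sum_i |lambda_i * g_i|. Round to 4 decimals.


KKT complementary slackness check:
lambda_1 * g_1 = 1.47 * 2.34 = 3.4398
lambda_2 * g_2 = 3.79 * 2.38 = 9.0202
Total violation = 3.4398 + 9.0202 = 12.46


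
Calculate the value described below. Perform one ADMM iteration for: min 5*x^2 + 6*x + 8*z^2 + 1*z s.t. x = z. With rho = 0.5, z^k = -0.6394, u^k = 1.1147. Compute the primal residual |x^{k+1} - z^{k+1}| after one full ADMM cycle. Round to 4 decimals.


ADMM iteration with rho = 0.5, z^k = -0.6394, u^k = 1.1147
Step 1: x-update.
Minimize 5*x^2 + 6*x + (0.5/2)*(x + 0.6394 + 1.1147)^2
FOC: (2*5 + 0.5)*x = -6 + 0.5*(-0.6394 - 1.1147)
x^{k+1} = -0.655
Step 2: z-update.
Minimize 8*z^2 + 1*z + (0.5/2)*(-0.655 - z + 1.1147)^2
FOC: (2*8 + 0.5)*z = -1 + 0.5*(-0.655 + 1.1147)
z^{k+1} = -0.0467
Step 3: u-update.
u^{k+1} = 1.1147 - 0.655 + 0.0467 = 0.5064
Step 4: Primal residual = |-0.655 + 0.0467| = 0.6083


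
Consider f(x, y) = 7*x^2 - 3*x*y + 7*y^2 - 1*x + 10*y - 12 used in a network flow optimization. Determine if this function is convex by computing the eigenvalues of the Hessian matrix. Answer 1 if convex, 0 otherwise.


The Hessian of f(x,y) = 7*x^2 - 3*x*y + 7*y^2 - 1*x + 10*y - 12 is:
H = [[14, -3], [-3, 14]]
Trace = 14 + 14 = 28
Determinant = 14*14 - (-3)^2 = 187
Discriminant = (28)^2 - 4*187 = 36.0
Eigenvalues: lambda_1 = 11.0, lambda_2 = 17.0
The function is convex.

1


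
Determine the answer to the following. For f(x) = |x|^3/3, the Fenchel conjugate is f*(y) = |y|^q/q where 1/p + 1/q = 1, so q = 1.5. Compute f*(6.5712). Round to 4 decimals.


The conjugate exponent q satisfies 1/p + 1/q = 1.
p = 3, so q = 3/(3 - 1) = 1.5
|y|^q = 6.5712^1.5 = 16.8448
f*(6.5712) = 16.8448 / 1.5 = 11.2299


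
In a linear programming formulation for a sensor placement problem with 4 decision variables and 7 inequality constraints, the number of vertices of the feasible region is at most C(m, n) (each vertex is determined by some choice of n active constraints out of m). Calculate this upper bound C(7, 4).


Each vertex corresponds to some choice of n active constraints out of m, so the number of vertices is at most C(m, n) = m! / (n!(m-n)!).
m = 7, n = 4
Numerator: 7 * 6 * 5 * 4
Denominator: 4! = 24
C(7, 4) = 35
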